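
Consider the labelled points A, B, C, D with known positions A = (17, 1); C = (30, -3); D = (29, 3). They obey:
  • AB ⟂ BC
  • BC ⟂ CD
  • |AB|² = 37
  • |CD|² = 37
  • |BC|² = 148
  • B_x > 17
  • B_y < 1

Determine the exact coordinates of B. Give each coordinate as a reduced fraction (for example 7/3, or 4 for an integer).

1. B_x = 18  [[BC ⟂ CD ⇒ 1x-6y-48=0] ∩ [|B−(17, 1)|²=37]]
2. B_y = -5  [[BC ⟂ CD ⇒ 1x-6y-48=0] ∩ [|B−(17, 1)|²=37]]
   so B = (18, -5)

B = (18, -5)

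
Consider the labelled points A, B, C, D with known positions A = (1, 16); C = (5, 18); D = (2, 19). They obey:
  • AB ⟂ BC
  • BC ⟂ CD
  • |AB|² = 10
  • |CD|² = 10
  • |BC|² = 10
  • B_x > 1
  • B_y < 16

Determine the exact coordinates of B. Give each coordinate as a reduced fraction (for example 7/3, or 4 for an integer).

B = (4, 15)

1. B_x = 4  [[BC ⟂ CD ⇒ 3x-1y+3=0] ∩ [|B−(1, 16)|²=10]]
2. B_y = 15  [[BC ⟂ CD ⇒ 3x-1y+3=0] ∩ [|B−(1, 16)|²=10]]
   so B = (4, 15)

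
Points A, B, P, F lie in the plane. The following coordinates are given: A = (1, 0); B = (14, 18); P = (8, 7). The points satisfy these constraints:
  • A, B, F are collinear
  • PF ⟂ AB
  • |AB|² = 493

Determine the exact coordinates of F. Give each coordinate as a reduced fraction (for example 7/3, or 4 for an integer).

1. F_x = 3314/493  [[A, B, F are collinear ⇒ -18x+13y+18=0] ∩ [PF ⟂ AB ⇒ 13x+18y-230=0]]
2. F_y = 3906/493  [[A, B, F are collinear ⇒ -18x+13y+18=0] ∩ [PF ⟂ AB ⇒ 13x+18y-230=0]]
   so F = (3314/493, 3906/493)

F = (3314/493, 3906/493)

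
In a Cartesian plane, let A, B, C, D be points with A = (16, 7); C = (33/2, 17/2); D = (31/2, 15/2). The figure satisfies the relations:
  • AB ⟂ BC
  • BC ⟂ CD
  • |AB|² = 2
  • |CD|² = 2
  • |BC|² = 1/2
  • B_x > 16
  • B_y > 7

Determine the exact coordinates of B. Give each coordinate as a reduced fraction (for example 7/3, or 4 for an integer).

1. B_x = 17  [[BC ⟂ CD ⇒ 1x+1y-25=0] ∩ [|B−(16, 7)|²=2]]
2. B_y = 8  [[BC ⟂ CD ⇒ 1x+1y-25=0] ∩ [|B−(16, 7)|²=2]]
   so B = (17, 8)

B = (17, 8)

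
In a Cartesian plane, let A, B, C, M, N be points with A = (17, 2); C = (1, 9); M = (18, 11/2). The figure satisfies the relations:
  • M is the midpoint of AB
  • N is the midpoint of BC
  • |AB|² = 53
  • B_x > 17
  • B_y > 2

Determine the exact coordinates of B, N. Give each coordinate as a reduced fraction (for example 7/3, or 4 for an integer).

B = (19, 9)
N = (10, 9)

1. B_x = 19  [B = 2·M−A = 2·(18, 11/2)−(17, 2)]
2. B_y = 9  [B = 2·M−A = 2·(18, 11/2)−(17, 2)]
   so B = (19, 9)
3. N_x = 10  [2·N = B+C = (19, 9)+(1, 9)]
4. N_y = 9  [2·N = B+C = (19, 9)+(1, 9)]
   so N = (10, 9)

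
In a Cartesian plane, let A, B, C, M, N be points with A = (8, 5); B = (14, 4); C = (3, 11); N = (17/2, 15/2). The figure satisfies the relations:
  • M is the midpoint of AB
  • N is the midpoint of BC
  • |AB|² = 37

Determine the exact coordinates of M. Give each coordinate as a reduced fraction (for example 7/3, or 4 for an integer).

M = (11, 9/2)

1. M_x = 11  [2·M = A+B = (8, 5)+(14, 4)]
2. M_y = 9/2  [2·M = A+B = (8, 5)+(14, 4)]
   so M = (11, 9/2)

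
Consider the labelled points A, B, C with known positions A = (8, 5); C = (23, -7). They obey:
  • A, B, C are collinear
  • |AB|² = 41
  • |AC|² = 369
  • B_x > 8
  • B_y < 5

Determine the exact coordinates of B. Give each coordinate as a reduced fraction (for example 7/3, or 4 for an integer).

B = (13, 1)

1. B_x = 13  [[A, B, C are collinear ⇒ -12x-15y+171=0] ∩ [|B−(8, 5)|²=41]]
2. B_y = 1  [[A, B, C are collinear ⇒ -12x-15y+171=0] ∩ [|B−(8, 5)|²=41]]
   so B = (13, 1)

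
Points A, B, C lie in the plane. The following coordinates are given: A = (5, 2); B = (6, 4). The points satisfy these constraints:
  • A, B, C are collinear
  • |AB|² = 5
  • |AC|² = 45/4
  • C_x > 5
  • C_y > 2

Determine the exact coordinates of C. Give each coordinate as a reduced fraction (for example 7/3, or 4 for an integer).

1. C_x = 13/2  [[A, B, C are collinear ⇒ -2x+1y+8=0] ∩ [|C−(5, 2)|²=45/4]]
2. C_y = 5  [[A, B, C are collinear ⇒ -2x+1y+8=0] ∩ [|C−(5, 2)|²=45/4]]
   so C = (13/2, 5)

C = (13/2, 5)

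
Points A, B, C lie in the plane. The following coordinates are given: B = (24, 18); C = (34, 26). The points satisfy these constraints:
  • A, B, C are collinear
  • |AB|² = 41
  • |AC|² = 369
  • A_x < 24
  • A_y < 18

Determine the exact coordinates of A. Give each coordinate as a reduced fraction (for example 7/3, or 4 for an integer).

1. A_x = 19  [[A, B, C are collinear ⇒ -8x+10y+12=0] ∩ [|A−(24, 18)|²=41]]
2. A_y = 14  [[A, B, C are collinear ⇒ -8x+10y+12=0] ∩ [|A−(24, 18)|²=41]]
   so A = (19, 14)

A = (19, 14)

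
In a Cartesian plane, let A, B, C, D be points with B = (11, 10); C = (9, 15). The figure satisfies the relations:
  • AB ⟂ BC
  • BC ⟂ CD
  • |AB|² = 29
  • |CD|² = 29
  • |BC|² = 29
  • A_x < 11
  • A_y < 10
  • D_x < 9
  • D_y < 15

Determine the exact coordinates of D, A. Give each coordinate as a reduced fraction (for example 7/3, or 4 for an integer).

D = (4, 13)
A = (6, 8)

1. D_x = 4  [[BC ⟂ CD ⇒ -2x+5y-57=0] ∩ [|D−(9, 15)|²=29]]
2. D_y = 13  [[BC ⟂ CD ⇒ -2x+5y-57=0] ∩ [|D−(9, 15)|²=29]]
   so D = (4, 13)
3. A_x = 6  [[AB ⟂ BC ⇒ 2x-5y+28=0] ∩ [|A−(11, 10)|²=29]]
4. A_y = 8  [[AB ⟂ BC ⇒ 2x-5y+28=0] ∩ [|A−(11, 10)|²=29]]
   so A = (6, 8)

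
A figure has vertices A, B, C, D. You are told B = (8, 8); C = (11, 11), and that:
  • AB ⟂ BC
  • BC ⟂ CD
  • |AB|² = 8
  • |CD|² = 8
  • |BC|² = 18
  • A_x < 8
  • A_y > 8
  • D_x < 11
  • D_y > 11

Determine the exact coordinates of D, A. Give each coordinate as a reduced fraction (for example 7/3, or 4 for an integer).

D = (9, 13)
A = (6, 10)

1. D_x = 9  [[BC ⟂ CD ⇒ 3x+3y-66=0] ∩ [|D−(11, 11)|²=8]]
2. D_y = 13  [[BC ⟂ CD ⇒ 3x+3y-66=0] ∩ [|D−(11, 11)|²=8]]
   so D = (9, 13)
3. A_x = 6  [[AB ⟂ BC ⇒ -3x-3y+48=0] ∩ [|A−(8, 8)|²=8]]
4. A_y = 10  [[AB ⟂ BC ⇒ -3x-3y+48=0] ∩ [|A−(8, 8)|²=8]]
   so A = (6, 10)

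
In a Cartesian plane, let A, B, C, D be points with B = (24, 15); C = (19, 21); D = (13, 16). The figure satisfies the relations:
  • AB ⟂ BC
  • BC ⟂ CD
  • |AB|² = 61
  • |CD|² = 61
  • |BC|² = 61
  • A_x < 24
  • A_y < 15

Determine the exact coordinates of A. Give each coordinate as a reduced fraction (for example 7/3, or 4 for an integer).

1. A_x = 18  [[AB ⟂ BC ⇒ 5x-6y-30=0] ∩ [|A−(24, 15)|²=61]]
2. A_y = 10  [[AB ⟂ BC ⇒ 5x-6y-30=0] ∩ [|A−(24, 15)|²=61]]
   so A = (18, 10)

A = (18, 10)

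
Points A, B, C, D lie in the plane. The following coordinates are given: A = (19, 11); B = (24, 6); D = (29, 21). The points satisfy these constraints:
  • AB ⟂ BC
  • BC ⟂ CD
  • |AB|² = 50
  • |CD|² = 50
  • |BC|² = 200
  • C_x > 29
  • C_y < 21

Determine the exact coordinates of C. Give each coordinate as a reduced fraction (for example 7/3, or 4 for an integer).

1. C_x = 34  [[AB ⟂ BC ⇒ 5x-5y-90=0] ∩ [|C−(29, 21)|²=50]]
2. C_y = 16  [[AB ⟂ BC ⇒ 5x-5y-90=0] ∩ [|C−(29, 21)|²=50]]
   so C = (34, 16)

C = (34, 16)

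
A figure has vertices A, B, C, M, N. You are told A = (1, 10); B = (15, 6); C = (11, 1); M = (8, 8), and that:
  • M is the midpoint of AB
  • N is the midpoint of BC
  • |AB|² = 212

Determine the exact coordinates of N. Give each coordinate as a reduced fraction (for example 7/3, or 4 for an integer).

N = (13, 7/2)

1. N_x = 13  [2·N = B+C = (15, 6)+(11, 1)]
2. N_y = 7/2  [2·N = B+C = (15, 6)+(11, 1)]
   so N = (13, 7/2)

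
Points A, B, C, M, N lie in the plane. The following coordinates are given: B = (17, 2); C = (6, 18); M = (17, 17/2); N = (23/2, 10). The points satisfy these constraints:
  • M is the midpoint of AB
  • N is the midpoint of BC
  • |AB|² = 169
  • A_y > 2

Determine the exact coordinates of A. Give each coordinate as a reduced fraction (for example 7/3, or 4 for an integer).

A = (17, 15)

1. A_x = 17  [A = 2·M−B = 2·(17, 17/2)−(17, 2)]
2. A_y = 15  [A = 2·M−B = 2·(17, 17/2)−(17, 2)]
   so A = (17, 15)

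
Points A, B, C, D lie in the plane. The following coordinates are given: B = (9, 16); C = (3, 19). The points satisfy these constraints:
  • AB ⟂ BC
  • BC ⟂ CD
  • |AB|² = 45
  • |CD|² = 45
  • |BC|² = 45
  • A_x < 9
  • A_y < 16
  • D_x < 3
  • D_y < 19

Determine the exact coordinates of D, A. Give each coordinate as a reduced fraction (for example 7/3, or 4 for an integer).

D = (0, 13)
A = (6, 10)

1. D_x = 0  [[BC ⟂ CD ⇒ -6x+3y-39=0] ∩ [|D−(3, 19)|²=45]]
2. D_y = 13  [[BC ⟂ CD ⇒ -6x+3y-39=0] ∩ [|D−(3, 19)|²=45]]
   so D = (0, 13)
3. A_x = 6  [[AB ⟂ BC ⇒ 6x-3y-6=0] ∩ [|A−(9, 16)|²=45]]
4. A_y = 10  [[AB ⟂ BC ⇒ 6x-3y-6=0] ∩ [|A−(9, 16)|²=45]]
   so A = (6, 10)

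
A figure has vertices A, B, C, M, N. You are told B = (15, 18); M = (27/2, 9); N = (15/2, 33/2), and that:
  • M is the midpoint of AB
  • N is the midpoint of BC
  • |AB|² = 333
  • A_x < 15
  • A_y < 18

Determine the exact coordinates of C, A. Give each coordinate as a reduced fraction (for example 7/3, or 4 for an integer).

C = (0, 15)
A = (12, 0)

1. A_x = 12  [A = 2·M−B = 2·(27/2, 9)−(15, 18)]
2. A_y = 0  [A = 2·M−B = 2·(27/2, 9)−(15, 18)]
   so A = (12, 0)
3. C_x = 0  [C = 2·N−B = 2·(15/2, 33/2)−(15, 18)]
4. C_y = 15  [C = 2·N−B = 2·(15/2, 33/2)−(15, 18)]
   so C = (0, 15)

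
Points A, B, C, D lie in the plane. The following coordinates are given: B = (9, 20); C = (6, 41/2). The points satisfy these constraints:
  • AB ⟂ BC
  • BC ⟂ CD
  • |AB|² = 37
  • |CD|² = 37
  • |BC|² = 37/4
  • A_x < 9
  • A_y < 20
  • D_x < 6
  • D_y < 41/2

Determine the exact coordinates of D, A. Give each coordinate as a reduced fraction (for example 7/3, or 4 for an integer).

1. D_x = 5  [[BC ⟂ CD ⇒ -3x+1/2y+31/4=0] ∩ [|D−(6, 41/2)|²=37]]
2. D_y = 29/2  [[BC ⟂ CD ⇒ -3x+1/2y+31/4=0] ∩ [|D−(6, 41/2)|²=37]]
   so D = (5, 29/2)
3. A_x = 8  [[AB ⟂ BC ⇒ 3x-1/2y-17=0] ∩ [|A−(9, 20)|²=37]]
4. A_y = 14  [[AB ⟂ BC ⇒ 3x-1/2y-17=0] ∩ [|A−(9, 20)|²=37]]
   so A = (8, 14)

D = (5, 29/2)
A = (8, 14)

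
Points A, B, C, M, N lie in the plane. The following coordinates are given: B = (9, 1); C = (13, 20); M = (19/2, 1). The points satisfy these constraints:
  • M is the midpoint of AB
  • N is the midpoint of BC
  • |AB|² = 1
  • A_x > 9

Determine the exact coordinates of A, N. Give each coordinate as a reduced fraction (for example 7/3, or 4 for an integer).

A = (10, 1)
N = (11, 21/2)

1. A_x = 10  [A = 2·M−B = 2·(19/2, 1)−(9, 1)]
2. A_y = 1  [A = 2·M−B = 2·(19/2, 1)−(9, 1)]
   so A = (10, 1)
3. N_x = 11  [2·N = B+C = (9, 1)+(13, 20)]
4. N_y = 21/2  [2·N = B+C = (9, 1)+(13, 20)]
   so N = (11, 21/2)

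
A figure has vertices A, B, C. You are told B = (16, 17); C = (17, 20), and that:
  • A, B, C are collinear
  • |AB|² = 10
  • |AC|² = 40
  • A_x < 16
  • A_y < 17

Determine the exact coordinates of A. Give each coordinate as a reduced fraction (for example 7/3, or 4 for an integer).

1. A_x = 15  [[A, B, C are collinear ⇒ -3x+1y+31=0] ∩ [|A−(16, 17)|²=10]]
2. A_y = 14  [[A, B, C are collinear ⇒ -3x+1y+31=0] ∩ [|A−(16, 17)|²=10]]
   so A = (15, 14)

A = (15, 14)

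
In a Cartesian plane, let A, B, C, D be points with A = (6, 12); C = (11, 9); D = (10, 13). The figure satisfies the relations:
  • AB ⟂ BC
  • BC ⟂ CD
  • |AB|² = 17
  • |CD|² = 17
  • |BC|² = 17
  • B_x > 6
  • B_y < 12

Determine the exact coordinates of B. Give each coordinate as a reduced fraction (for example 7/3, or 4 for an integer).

B = (7, 8)

1. B_x = 7  [[BC ⟂ CD ⇒ 1x-4y+25=0] ∩ [|B−(6, 12)|²=17]]
2. B_y = 8  [[BC ⟂ CD ⇒ 1x-4y+25=0] ∩ [|B−(6, 12)|²=17]]
   so B = (7, 8)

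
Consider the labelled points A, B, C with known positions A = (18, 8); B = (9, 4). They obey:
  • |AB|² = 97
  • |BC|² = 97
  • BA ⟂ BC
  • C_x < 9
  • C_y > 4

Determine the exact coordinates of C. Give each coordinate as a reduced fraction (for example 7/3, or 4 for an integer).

1. C_x = 5  [[BA ⟂ BC ⇒ 9x+4y-97=0] ∩ [|C−(9, 4)|²=97]]
2. C_y = 13  [[BA ⟂ BC ⇒ 9x+4y-97=0] ∩ [|C−(9, 4)|²=97]]
   so C = (5, 13)

C = (5, 13)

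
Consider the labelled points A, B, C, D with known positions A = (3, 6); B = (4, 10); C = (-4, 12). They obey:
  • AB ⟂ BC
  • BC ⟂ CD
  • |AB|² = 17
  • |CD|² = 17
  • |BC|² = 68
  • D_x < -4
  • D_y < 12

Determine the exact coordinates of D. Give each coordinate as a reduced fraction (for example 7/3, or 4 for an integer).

D = (-5, 8)

1. D_x = -5  [[BC ⟂ CD ⇒ -8x+2y-56=0] ∩ [|D−(-4, 12)|²=17]]
2. D_y = 8  [[BC ⟂ CD ⇒ -8x+2y-56=0] ∩ [|D−(-4, 12)|²=17]]
   so D = (-5, 8)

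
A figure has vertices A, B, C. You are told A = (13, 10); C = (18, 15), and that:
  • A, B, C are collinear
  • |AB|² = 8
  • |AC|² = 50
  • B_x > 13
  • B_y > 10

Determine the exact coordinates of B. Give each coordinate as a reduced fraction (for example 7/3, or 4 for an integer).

1. B_x = 15  [[A, B, C are collinear ⇒ 5x-5y-15=0] ∩ [|B−(13, 10)|²=8]]
2. B_y = 12  [[A, B, C are collinear ⇒ 5x-5y-15=0] ∩ [|B−(13, 10)|²=8]]
   so B = (15, 12)

B = (15, 12)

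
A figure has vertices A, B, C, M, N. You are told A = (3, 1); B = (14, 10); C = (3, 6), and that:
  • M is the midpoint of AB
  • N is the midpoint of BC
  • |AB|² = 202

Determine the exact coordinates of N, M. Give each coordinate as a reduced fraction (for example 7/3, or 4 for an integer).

N = (17/2, 8)
M = (17/2, 11/2)

1. M_x = 17/2  [2·M = A+B = (3, 1)+(14, 10)]
2. M_y = 11/2  [2·M = A+B = (3, 1)+(14, 10)]
   so M = (17/2, 11/2)
3. N_x = 17/2  [2·N = B+C = (14, 10)+(3, 6)]
4. N_y = 8  [2·N = B+C = (14, 10)+(3, 6)]
   so N = (17/2, 8)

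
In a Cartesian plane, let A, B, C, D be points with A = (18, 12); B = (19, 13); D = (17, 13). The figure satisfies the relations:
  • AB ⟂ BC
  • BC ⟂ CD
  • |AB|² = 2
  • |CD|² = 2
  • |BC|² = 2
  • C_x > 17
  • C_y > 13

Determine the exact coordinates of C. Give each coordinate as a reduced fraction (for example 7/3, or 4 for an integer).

1. C_x = 18  [[AB ⟂ BC ⇒ 1x+1y-32=0] ∩ [|C−(17, 13)|²=2]]
2. C_y = 14  [[AB ⟂ BC ⇒ 1x+1y-32=0] ∩ [|C−(17, 13)|²=2]]
   so C = (18, 14)

C = (18, 14)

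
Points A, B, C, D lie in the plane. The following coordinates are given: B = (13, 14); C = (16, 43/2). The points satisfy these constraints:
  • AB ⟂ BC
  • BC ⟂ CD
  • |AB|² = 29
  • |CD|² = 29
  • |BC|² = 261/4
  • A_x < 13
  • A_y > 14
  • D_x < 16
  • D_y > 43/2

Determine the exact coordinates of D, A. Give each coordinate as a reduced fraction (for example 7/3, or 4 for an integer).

1. D_x = 11  [[BC ⟂ CD ⇒ 3x+15/2y-837/4=0] ∩ [|D−(16, 43/2)|²=29]]
2. D_y = 47/2  [[BC ⟂ CD ⇒ 3x+15/2y-837/4=0] ∩ [|D−(16, 43/2)|²=29]]
   so D = (11, 47/2)
3. A_x = 8  [[AB ⟂ BC ⇒ -3x-15/2y+144=0] ∩ [|A−(13, 14)|²=29]]
4. A_y = 16  [[AB ⟂ BC ⇒ -3x-15/2y+144=0] ∩ [|A−(13, 14)|²=29]]
   so A = (8, 16)

D = (11, 47/2)
A = (8, 16)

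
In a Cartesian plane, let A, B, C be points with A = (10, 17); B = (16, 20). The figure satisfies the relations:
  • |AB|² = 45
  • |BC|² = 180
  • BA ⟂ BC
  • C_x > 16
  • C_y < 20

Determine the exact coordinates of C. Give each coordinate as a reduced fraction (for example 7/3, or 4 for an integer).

1. C_x = 22  [[BA ⟂ BC ⇒ -6x-3y+156=0] ∩ [|C−(16, 20)|²=180]]
2. C_y = 8  [[BA ⟂ BC ⇒ -6x-3y+156=0] ∩ [|C−(16, 20)|²=180]]
   so C = (22, 8)

C = (22, 8)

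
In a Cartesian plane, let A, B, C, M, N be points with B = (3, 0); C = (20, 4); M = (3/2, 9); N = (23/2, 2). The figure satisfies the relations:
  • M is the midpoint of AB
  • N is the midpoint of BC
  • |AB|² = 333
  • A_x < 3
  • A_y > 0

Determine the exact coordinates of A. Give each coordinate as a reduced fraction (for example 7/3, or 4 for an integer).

A = (0, 18)

1. A_x = 0  [A = 2·M−B = 2·(3/2, 9)−(3, 0)]
2. A_y = 18  [A = 2·M−B = 2·(3/2, 9)−(3, 0)]
   so A = (0, 18)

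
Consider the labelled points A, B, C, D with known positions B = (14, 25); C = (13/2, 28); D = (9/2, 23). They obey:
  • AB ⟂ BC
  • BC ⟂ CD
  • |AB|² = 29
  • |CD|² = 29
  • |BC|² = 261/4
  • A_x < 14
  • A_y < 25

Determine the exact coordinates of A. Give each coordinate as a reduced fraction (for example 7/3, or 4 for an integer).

A = (12, 20)

1. A_x = 12  [[AB ⟂ BC ⇒ 15/2x-3y-30=0] ∩ [|A−(14, 25)|²=29]]
2. A_y = 20  [[AB ⟂ BC ⇒ 15/2x-3y-30=0] ∩ [|A−(14, 25)|²=29]]
   so A = (12, 20)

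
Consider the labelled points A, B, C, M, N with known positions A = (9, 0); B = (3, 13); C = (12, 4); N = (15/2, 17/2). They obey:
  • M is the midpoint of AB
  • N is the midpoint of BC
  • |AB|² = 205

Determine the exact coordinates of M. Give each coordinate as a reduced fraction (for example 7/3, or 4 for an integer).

1. M_x = 6  [2·M = A+B = (9, 0)+(3, 13)]
2. M_y = 13/2  [2·M = A+B = (9, 0)+(3, 13)]
   so M = (6, 13/2)

M = (6, 13/2)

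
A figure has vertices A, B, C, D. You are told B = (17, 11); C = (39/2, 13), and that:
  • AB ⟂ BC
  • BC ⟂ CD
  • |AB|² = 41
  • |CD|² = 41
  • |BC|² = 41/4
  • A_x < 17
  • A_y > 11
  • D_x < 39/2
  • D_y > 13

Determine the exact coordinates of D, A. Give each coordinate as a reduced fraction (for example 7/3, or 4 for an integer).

D = (31/2, 18)
A = (13, 16)

1. D_x = 31/2  [[BC ⟂ CD ⇒ 5/2x+2y-299/4=0] ∩ [|D−(39/2, 13)|²=41]]
2. D_y = 18  [[BC ⟂ CD ⇒ 5/2x+2y-299/4=0] ∩ [|D−(39/2, 13)|²=41]]
   so D = (31/2, 18)
3. A_x = 13  [[AB ⟂ BC ⇒ -5/2x-2y+129/2=0] ∩ [|A−(17, 11)|²=41]]
4. A_y = 16  [[AB ⟂ BC ⇒ -5/2x-2y+129/2=0] ∩ [|A−(17, 11)|²=41]]
   so A = (13, 16)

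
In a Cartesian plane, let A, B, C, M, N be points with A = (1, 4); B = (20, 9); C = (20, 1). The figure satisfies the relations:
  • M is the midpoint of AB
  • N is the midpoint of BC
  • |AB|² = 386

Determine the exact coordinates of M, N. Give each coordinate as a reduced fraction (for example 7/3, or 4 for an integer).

1. M_x = 21/2  [2·M = A+B = (1, 4)+(20, 9)]
2. M_y = 13/2  [2·M = A+B = (1, 4)+(20, 9)]
   so M = (21/2, 13/2)
3. N_x = 20  [2·N = B+C = (20, 9)+(20, 1)]
4. N_y = 5  [2·N = B+C = (20, 9)+(20, 1)]
   so N = (20, 5)

M = (21/2, 13/2)
N = (20, 5)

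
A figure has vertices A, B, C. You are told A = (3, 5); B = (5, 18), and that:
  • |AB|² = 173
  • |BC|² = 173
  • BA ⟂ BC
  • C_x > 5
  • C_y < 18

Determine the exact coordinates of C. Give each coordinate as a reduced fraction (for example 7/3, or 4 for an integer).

1. C_x = 18  [[BA ⟂ BC ⇒ -2x-13y+244=0] ∩ [|C−(5, 18)|²=173]]
2. C_y = 16  [[BA ⟂ BC ⇒ -2x-13y+244=0] ∩ [|C−(5, 18)|²=173]]
   so C = (18, 16)

C = (18, 16)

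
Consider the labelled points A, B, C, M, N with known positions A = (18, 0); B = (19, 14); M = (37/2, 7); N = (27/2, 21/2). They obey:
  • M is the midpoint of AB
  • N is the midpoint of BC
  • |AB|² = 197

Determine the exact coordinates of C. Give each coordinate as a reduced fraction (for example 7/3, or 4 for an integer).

C = (8, 7)

1. C_x = 8  [C = 2·N−B = 2·(27/2, 21/2)−(19, 14)]
2. C_y = 7  [C = 2·N−B = 2·(27/2, 21/2)−(19, 14)]
   so C = (8, 7)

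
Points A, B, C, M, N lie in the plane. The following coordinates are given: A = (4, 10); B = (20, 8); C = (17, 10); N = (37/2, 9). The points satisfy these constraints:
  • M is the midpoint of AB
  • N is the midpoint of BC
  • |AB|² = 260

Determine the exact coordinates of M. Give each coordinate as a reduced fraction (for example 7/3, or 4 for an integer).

1. M_x = 12  [2·M = A+B = (4, 10)+(20, 8)]
2. M_y = 9  [2·M = A+B = (4, 10)+(20, 8)]
   so M = (12, 9)

M = (12, 9)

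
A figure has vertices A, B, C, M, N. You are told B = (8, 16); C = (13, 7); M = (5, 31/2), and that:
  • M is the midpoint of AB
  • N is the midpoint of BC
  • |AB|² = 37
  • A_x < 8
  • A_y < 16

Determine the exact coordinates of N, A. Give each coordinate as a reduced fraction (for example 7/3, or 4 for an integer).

N = (21/2, 23/2)
A = (2, 15)

1. A_x = 2  [A = 2·M−B = 2·(5, 31/2)−(8, 16)]
2. A_y = 15  [A = 2·M−B = 2·(5, 31/2)−(8, 16)]
   so A = (2, 15)
3. N_x = 21/2  [2·N = B+C = (8, 16)+(13, 7)]
4. N_y = 23/2  [2·N = B+C = (8, 16)+(13, 7)]
   so N = (21/2, 23/2)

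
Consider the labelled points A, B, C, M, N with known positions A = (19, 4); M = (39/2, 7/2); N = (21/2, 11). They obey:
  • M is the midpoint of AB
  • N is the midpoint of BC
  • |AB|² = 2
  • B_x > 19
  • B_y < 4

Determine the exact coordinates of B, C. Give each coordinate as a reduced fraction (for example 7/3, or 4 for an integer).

B = (20, 3)
C = (1, 19)

1. B_x = 20  [B = 2·M−A = 2·(39/2, 7/2)−(19, 4)]
2. B_y = 3  [B = 2·M−A = 2·(39/2, 7/2)−(19, 4)]
   so B = (20, 3)
3. C_x = 1  [C = 2·N−B = 2·(21/2, 11)−(20, 3)]
4. C_y = 19  [C = 2·N−B = 2·(21/2, 11)−(20, 3)]
   so C = (1, 19)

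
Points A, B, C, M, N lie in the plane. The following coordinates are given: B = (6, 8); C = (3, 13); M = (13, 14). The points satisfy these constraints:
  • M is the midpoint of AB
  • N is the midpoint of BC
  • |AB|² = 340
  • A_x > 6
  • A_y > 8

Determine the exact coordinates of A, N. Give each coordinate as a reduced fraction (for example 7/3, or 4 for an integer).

1. A_x = 20  [A = 2·M−B = 2·(13, 14)−(6, 8)]
2. A_y = 20  [A = 2·M−B = 2·(13, 14)−(6, 8)]
   so A = (20, 20)
3. N_x = 9/2  [2·N = B+C = (6, 8)+(3, 13)]
4. N_y = 21/2  [2·N = B+C = (6, 8)+(3, 13)]
   so N = (9/2, 21/2)

A = (20, 20)
N = (9/2, 21/2)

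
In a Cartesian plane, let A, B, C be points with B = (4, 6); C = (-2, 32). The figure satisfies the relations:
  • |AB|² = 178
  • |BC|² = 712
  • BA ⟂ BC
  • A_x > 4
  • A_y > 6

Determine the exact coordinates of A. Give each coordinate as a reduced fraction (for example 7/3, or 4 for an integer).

1. A_x = 17  [[BA ⟂ BC ⇒ -6x+26y-132=0] ∩ [|A−(4, 6)|²=178]]
2. A_y = 9  [[BA ⟂ BC ⇒ -6x+26y-132=0] ∩ [|A−(4, 6)|²=178]]
   so A = (17, 9)

A = (17, 9)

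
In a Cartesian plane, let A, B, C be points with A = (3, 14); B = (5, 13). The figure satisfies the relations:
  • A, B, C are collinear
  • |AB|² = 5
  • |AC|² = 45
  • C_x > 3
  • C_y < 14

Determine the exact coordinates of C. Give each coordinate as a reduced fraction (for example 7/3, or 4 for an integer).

1. C_x = 9  [[A, B, C are collinear ⇒ 1x+2y-31=0] ∩ [|C−(3, 14)|²=45]]
2. C_y = 11  [[A, B, C are collinear ⇒ 1x+2y-31=0] ∩ [|C−(3, 14)|²=45]]
   so C = (9, 11)

C = (9, 11)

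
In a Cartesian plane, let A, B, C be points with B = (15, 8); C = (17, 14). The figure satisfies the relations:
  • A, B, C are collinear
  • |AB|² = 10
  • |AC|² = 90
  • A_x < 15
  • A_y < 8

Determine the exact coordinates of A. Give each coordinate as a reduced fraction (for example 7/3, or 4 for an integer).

A = (14, 5)

1. A_x = 14  [[A, B, C are collinear ⇒ -6x+2y+74=0] ∩ [|A−(15, 8)|²=10]]
2. A_y = 5  [[A, B, C are collinear ⇒ -6x+2y+74=0] ∩ [|A−(15, 8)|²=10]]
   so A = (14, 5)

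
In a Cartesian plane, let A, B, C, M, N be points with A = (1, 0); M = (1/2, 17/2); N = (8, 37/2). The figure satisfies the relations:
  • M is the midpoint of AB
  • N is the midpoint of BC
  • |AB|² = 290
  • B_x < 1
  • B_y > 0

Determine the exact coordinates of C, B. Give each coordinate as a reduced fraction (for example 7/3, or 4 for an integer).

C = (16, 20)
B = (0, 17)

1. B_x = 0  [B = 2·M−A = 2·(1/2, 17/2)−(1, 0)]
2. B_y = 17  [B = 2·M−A = 2·(1/2, 17/2)−(1, 0)]
   so B = (0, 17)
3. C_x = 16  [C = 2·N−B = 2·(8, 37/2)−(0, 17)]
4. C_y = 20  [C = 2·N−B = 2·(8, 37/2)−(0, 17)]
   so C = (16, 20)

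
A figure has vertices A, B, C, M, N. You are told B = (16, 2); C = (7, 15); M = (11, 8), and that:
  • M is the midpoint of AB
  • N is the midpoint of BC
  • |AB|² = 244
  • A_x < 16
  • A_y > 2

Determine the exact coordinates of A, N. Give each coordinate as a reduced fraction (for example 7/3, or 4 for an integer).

A = (6, 14)
N = (23/2, 17/2)

1. A_x = 6  [A = 2·M−B = 2·(11, 8)−(16, 2)]
2. A_y = 14  [A = 2·M−B = 2·(11, 8)−(16, 2)]
   so A = (6, 14)
3. N_x = 23/2  [2·N = B+C = (16, 2)+(7, 15)]
4. N_y = 17/2  [2·N = B+C = (16, 2)+(7, 15)]
   so N = (23/2, 17/2)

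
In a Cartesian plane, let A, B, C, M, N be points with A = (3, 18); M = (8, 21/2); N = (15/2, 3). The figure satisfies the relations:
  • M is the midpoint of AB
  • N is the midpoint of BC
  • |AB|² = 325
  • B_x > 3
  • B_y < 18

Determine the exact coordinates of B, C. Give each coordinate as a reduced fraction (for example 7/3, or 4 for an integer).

B = (13, 3)
C = (2, 3)

1. B_x = 13  [B = 2·M−A = 2·(8, 21/2)−(3, 18)]
2. B_y = 3  [B = 2·M−A = 2·(8, 21/2)−(3, 18)]
   so B = (13, 3)
3. C_x = 2  [C = 2·N−B = 2·(15/2, 3)−(13, 3)]
4. C_y = 3  [C = 2·N−B = 2·(15/2, 3)−(13, 3)]
   so C = (2, 3)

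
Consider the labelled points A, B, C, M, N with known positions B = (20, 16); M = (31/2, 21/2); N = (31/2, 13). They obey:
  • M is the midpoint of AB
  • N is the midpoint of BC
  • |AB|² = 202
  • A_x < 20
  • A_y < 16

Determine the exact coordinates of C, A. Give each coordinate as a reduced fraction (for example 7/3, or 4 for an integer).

1. A_x = 11  [A = 2·M−B = 2·(31/2, 21/2)−(20, 16)]
2. A_y = 5  [A = 2·M−B = 2·(31/2, 21/2)−(20, 16)]
   so A = (11, 5)
3. C_x = 11  [C = 2·N−B = 2·(31/2, 13)−(20, 16)]
4. C_y = 10  [C = 2·N−B = 2·(31/2, 13)−(20, 16)]
   so C = (11, 10)

C = (11, 10)
A = (11, 5)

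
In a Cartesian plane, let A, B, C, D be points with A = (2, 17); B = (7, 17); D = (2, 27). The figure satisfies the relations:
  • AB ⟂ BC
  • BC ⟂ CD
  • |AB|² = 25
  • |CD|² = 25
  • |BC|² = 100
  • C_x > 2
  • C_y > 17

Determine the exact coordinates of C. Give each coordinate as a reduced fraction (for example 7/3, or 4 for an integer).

1. C_x = 7  [[AB ⟂ BC ⇒ 5x-35=0] ∩ [|C−(2, 27)|²=25]]
2. C_y = 27  [[AB ⟂ BC ⇒ 5x-35=0] ∩ [|C−(2, 27)|²=25]]
   so C = (7, 27)

C = (7, 27)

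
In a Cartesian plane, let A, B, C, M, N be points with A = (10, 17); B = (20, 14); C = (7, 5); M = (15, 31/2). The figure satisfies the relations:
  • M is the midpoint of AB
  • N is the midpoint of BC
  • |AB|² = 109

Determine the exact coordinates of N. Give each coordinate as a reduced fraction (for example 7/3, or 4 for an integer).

N = (27/2, 19/2)

1. N_x = 27/2  [2·N = B+C = (20, 14)+(7, 5)]
2. N_y = 19/2  [2·N = B+C = (20, 14)+(7, 5)]
   so N = (27/2, 19/2)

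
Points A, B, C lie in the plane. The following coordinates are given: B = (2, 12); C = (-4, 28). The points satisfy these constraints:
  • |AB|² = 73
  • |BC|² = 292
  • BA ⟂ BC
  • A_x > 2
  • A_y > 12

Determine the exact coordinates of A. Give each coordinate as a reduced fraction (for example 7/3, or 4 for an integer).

A = (10, 15)

1. A_x = 10  [[BA ⟂ BC ⇒ -6x+16y-180=0] ∩ [|A−(2, 12)|²=73]]
2. A_y = 15  [[BA ⟂ BC ⇒ -6x+16y-180=0] ∩ [|A−(2, 12)|²=73]]
   so A = (10, 15)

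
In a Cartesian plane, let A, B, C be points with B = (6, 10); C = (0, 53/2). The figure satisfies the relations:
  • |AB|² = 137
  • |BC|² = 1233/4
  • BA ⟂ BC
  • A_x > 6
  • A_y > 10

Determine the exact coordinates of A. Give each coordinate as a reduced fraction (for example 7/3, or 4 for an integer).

1. A_x = 17  [[BA ⟂ BC ⇒ -6x+33/2y-129=0] ∩ [|A−(6, 10)|²=137]]
2. A_y = 14  [[BA ⟂ BC ⇒ -6x+33/2y-129=0] ∩ [|A−(6, 10)|²=137]]
   so A = (17, 14)

A = (17, 14)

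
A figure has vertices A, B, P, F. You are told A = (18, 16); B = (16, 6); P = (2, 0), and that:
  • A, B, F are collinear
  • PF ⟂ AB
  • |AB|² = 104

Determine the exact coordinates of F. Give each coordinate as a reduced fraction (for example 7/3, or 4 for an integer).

F = (186/13, -32/13)

1. F_x = 186/13  [[A, B, F are collinear ⇒ 10x-2y-148=0] ∩ [PF ⟂ AB ⇒ -2x-10y+4=0]]
2. F_y = -32/13  [[A, B, F are collinear ⇒ 10x-2y-148=0] ∩ [PF ⟂ AB ⇒ -2x-10y+4=0]]
   so F = (186/13, -32/13)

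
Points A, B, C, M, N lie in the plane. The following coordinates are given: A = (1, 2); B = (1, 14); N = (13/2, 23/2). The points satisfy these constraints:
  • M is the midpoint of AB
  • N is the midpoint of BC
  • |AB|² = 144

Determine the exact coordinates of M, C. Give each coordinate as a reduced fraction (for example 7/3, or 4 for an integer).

M = (1, 8)
C = (12, 9)

1. M_x = 1  [2·M = A+B = (1, 2)+(1, 14)]
2. M_y = 8  [2·M = A+B = (1, 2)+(1, 14)]
   so M = (1, 8)
3. C_x = 12  [C = 2·N−B = 2·(13/2, 23/2)−(1, 14)]
4. C_y = 9  [C = 2·N−B = 2·(13/2, 23/2)−(1, 14)]
   so C = (12, 9)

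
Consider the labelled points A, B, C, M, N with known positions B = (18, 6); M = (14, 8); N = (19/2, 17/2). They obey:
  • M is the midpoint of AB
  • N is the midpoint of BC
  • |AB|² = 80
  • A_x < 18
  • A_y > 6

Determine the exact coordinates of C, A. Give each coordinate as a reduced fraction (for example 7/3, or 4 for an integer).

1. A_x = 10  [A = 2·M−B = 2·(14, 8)−(18, 6)]
2. A_y = 10  [A = 2·M−B = 2·(14, 8)−(18, 6)]
   so A = (10, 10)
3. C_x = 1  [C = 2·N−B = 2·(19/2, 17/2)−(18, 6)]
4. C_y = 11  [C = 2·N−B = 2·(19/2, 17/2)−(18, 6)]
   so C = (1, 11)

C = (1, 11)
A = (10, 10)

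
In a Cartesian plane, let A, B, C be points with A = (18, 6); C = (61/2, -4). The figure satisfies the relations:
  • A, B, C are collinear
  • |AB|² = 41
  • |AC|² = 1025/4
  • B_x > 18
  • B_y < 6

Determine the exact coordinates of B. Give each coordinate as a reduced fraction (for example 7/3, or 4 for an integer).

1. B_x = 23  [[A, B, C are collinear ⇒ -10x-25/2y+255=0] ∩ [|B−(18, 6)|²=41]]
2. B_y = 2  [[A, B, C are collinear ⇒ -10x-25/2y+255=0] ∩ [|B−(18, 6)|²=41]]
   so B = (23, 2)

B = (23, 2)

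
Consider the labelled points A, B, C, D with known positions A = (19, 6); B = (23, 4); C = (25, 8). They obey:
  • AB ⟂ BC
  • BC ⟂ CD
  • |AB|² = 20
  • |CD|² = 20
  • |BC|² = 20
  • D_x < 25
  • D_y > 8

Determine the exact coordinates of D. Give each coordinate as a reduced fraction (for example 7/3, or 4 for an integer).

1. D_x = 21  [[BC ⟂ CD ⇒ 2x+4y-82=0] ∩ [|D−(25, 8)|²=20]]
2. D_y = 10  [[BC ⟂ CD ⇒ 2x+4y-82=0] ∩ [|D−(25, 8)|²=20]]
   so D = (21, 10)

D = (21, 10)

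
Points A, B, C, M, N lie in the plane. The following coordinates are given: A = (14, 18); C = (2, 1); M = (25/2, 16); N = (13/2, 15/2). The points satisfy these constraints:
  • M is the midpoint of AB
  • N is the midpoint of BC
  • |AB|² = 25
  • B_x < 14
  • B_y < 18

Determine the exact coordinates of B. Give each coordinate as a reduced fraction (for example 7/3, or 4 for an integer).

B = (11, 14)

1. B_x = 11  [B = 2·M−A = 2·(25/2, 16)−(14, 18)]
2. B_y = 14  [B = 2·M−A = 2·(25/2, 16)−(14, 18)]
   so B = (11, 14)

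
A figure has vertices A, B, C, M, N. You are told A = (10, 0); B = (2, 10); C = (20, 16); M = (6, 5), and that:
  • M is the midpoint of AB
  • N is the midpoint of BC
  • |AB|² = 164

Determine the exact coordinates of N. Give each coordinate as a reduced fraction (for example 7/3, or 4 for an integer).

1. N_x = 11  [2·N = B+C = (2, 10)+(20, 16)]
2. N_y = 13  [2·N = B+C = (2, 10)+(20, 16)]
   so N = (11, 13)

N = (11, 13)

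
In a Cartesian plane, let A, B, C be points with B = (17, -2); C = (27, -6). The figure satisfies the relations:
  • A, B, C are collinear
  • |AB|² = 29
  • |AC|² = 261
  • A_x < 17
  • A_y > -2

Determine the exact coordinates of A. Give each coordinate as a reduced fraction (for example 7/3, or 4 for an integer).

1. A_x = 12  [[A, B, C are collinear ⇒ 4x+10y-48=0] ∩ [|A−(17, -2)|²=29]]
2. A_y = 0  [[A, B, C are collinear ⇒ 4x+10y-48=0] ∩ [|A−(17, -2)|²=29]]
   so A = (12, 0)

A = (12, 0)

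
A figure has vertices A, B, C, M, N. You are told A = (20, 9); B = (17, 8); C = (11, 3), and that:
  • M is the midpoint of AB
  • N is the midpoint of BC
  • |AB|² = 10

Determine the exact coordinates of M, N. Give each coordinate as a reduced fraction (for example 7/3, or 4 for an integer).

M = (37/2, 17/2)
N = (14, 11/2)

1. M_x = 37/2  [2·M = A+B = (20, 9)+(17, 8)]
2. M_y = 17/2  [2·M = A+B = (20, 9)+(17, 8)]
   so M = (37/2, 17/2)
3. N_x = 14  [2·N = B+C = (17, 8)+(11, 3)]
4. N_y = 11/2  [2·N = B+C = (17, 8)+(11, 3)]
   so N = (14, 11/2)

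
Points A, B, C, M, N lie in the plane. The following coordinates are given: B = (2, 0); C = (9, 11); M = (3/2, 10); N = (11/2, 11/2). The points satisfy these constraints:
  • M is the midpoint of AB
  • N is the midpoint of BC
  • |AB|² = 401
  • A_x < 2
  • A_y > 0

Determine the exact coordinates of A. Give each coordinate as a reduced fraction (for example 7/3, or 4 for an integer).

1. A_x = 1  [A = 2·M−B = 2·(3/2, 10)−(2, 0)]
2. A_y = 20  [A = 2·M−B = 2·(3/2, 10)−(2, 0)]
   so A = (1, 20)

A = (1, 20)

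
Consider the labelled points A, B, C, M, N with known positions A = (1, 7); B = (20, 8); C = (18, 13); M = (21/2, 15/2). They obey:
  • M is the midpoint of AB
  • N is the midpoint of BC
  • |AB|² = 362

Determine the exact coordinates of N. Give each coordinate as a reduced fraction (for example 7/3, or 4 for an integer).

N = (19, 21/2)

1. N_x = 19  [2·N = B+C = (20, 8)+(18, 13)]
2. N_y = 21/2  [2·N = B+C = (20, 8)+(18, 13)]
   so N = (19, 21/2)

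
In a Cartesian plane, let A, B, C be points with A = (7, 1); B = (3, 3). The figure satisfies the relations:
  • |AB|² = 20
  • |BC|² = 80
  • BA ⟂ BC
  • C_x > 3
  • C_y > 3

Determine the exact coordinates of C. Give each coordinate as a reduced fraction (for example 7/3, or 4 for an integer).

C = (7, 11)

1. C_x = 7  [[BA ⟂ BC ⇒ 4x-2y-6=0] ∩ [|C−(3, 3)|²=80]]
2. C_y = 11  [[BA ⟂ BC ⇒ 4x-2y-6=0] ∩ [|C−(3, 3)|²=80]]
   so C = (7, 11)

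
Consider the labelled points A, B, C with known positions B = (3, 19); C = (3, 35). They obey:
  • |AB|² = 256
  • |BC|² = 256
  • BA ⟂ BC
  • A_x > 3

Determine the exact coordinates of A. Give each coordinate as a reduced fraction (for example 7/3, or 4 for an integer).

A = (19, 19)

1. A_x = 19  [[BA ⟂ BC ⇒ 16y-304=0] ∩ [|A−(3, 19)|²=256]]
2. A_y = 19  [[BA ⟂ BC ⇒ 16y-304=0] ∩ [|A−(3, 19)|²=256]]
   so A = (19, 19)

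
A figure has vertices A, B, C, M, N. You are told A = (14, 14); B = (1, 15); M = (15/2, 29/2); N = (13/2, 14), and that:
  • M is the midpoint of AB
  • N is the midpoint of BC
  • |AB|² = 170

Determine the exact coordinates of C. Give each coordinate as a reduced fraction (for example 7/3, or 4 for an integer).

C = (12, 13)

1. C_x = 12  [C = 2·N−B = 2·(13/2, 14)−(1, 15)]
2. C_y = 13  [C = 2·N−B = 2·(13/2, 14)−(1, 15)]
   so C = (12, 13)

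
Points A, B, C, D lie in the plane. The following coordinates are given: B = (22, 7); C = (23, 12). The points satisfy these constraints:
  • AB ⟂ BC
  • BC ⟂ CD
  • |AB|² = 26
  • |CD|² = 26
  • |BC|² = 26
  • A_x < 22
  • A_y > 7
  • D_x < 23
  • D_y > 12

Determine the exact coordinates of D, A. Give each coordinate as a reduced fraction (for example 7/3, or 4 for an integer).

D = (18, 13)
A = (17, 8)

1. D_x = 18  [[BC ⟂ CD ⇒ 1x+5y-83=0] ∩ [|D−(23, 12)|²=26]]
2. D_y = 13  [[BC ⟂ CD ⇒ 1x+5y-83=0] ∩ [|D−(23, 12)|²=26]]
   so D = (18, 13)
3. A_x = 17  [[AB ⟂ BC ⇒ -1x-5y+57=0] ∩ [|A−(22, 7)|²=26]]
4. A_y = 8  [[AB ⟂ BC ⇒ -1x-5y+57=0] ∩ [|A−(22, 7)|²=26]]
   so A = (17, 8)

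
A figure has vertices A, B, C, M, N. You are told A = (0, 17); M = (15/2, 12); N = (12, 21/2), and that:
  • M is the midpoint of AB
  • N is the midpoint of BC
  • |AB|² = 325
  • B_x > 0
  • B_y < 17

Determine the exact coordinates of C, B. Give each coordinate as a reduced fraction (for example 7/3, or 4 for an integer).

C = (9, 14)
B = (15, 7)

1. B_x = 15  [B = 2·M−A = 2·(15/2, 12)−(0, 17)]
2. B_y = 7  [B = 2·M−A = 2·(15/2, 12)−(0, 17)]
   so B = (15, 7)
3. C_x = 9  [C = 2·N−B = 2·(12, 21/2)−(15, 7)]
4. C_y = 14  [C = 2·N−B = 2·(12, 21/2)−(15, 7)]
   so C = (9, 14)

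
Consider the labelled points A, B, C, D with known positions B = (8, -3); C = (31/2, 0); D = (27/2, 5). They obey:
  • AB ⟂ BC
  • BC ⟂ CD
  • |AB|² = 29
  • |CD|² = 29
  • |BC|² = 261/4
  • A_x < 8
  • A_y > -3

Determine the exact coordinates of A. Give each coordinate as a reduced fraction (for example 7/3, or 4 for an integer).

1. A_x = 6  [[AB ⟂ BC ⇒ -15/2x-3y+51=0] ∩ [|A−(8, -3)|²=29]]
2. A_y = 2  [[AB ⟂ BC ⇒ -15/2x-3y+51=0] ∩ [|A−(8, -3)|²=29]]
   so A = (6, 2)

A = (6, 2)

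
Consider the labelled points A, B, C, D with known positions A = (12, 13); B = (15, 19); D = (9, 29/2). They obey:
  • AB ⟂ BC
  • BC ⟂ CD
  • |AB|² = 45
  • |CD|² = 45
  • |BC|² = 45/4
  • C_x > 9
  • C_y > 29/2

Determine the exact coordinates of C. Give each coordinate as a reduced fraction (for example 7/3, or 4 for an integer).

1. C_x = 12  [[AB ⟂ BC ⇒ 3x+6y-159=0] ∩ [|C−(9, 29/2)|²=45]]
2. C_y = 41/2  [[AB ⟂ BC ⇒ 3x+6y-159=0] ∩ [|C−(9, 29/2)|²=45]]
   so C = (12, 41/2)

C = (12, 41/2)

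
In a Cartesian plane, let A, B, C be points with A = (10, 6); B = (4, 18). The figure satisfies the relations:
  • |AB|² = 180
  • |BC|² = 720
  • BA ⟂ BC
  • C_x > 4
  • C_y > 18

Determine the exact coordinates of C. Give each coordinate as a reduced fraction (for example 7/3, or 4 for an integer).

C = (28, 30)

1. C_x = 28  [[BA ⟂ BC ⇒ 6x-12y+192=0] ∩ [|C−(4, 18)|²=720]]
2. C_y = 30  [[BA ⟂ BC ⇒ 6x-12y+192=0] ∩ [|C−(4, 18)|²=720]]
   so C = (28, 30)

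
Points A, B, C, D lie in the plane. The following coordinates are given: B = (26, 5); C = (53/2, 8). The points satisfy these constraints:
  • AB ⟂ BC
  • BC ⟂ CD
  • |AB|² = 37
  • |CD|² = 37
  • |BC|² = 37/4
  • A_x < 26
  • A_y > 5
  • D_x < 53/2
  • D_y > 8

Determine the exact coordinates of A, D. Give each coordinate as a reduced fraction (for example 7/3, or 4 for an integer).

A = (20, 6)
D = (41/2, 9)

1. A_x = 20  [[AB ⟂ BC ⇒ -1/2x-3y+28=0] ∩ [|A−(26, 5)|²=37]]
2. A_y = 6  [[AB ⟂ BC ⇒ -1/2x-3y+28=0] ∩ [|A−(26, 5)|²=37]]
   so A = (20, 6)
3. D_x = 41/2  [[BC ⟂ CD ⇒ 1/2x+3y-149/4=0] ∩ [|D−(53/2, 8)|²=37]]
4. D_y = 9  [[BC ⟂ CD ⇒ 1/2x+3y-149/4=0] ∩ [|D−(53/2, 8)|²=37]]
   so D = (41/2, 9)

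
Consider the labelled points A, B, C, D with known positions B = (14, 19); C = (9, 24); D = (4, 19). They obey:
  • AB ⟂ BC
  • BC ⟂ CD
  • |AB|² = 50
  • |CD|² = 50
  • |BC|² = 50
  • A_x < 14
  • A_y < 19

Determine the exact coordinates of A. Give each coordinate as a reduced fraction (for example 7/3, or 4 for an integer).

1. A_x = 9  [[AB ⟂ BC ⇒ 5x-5y+25=0] ∩ [|A−(14, 19)|²=50]]
2. A_y = 14  [[AB ⟂ BC ⇒ 5x-5y+25=0] ∩ [|A−(14, 19)|²=50]]
   so A = (9, 14)

A = (9, 14)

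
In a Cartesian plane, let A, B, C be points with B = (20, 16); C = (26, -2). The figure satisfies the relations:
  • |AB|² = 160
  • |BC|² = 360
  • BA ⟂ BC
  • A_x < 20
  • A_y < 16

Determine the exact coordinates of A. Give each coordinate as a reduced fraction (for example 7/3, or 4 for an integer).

A = (8, 12)

1. A_x = 8  [[BA ⟂ BC ⇒ 6x-18y+168=0] ∩ [|A−(20, 16)|²=160]]
2. A_y = 12  [[BA ⟂ BC ⇒ 6x-18y+168=0] ∩ [|A−(20, 16)|²=160]]
   so A = (8, 12)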